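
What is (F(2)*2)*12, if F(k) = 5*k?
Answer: 240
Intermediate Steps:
(F(2)*2)*12 = ((5*2)*2)*12 = (10*2)*12 = 20*12 = 240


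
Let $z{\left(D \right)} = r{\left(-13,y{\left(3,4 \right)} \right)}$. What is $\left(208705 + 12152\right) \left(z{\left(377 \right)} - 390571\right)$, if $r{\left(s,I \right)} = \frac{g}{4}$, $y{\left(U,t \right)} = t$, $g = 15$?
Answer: $- \frac{345038044533}{4} \approx -8.626 \cdot 10^{10}$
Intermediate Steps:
$r{\left(s,I \right)} = \frac{15}{4}$
$z{\left(D \right)} = \frac{15}{4}$
$\left(208705 + 12152\right) \left(z{\left(377 \right)} - 390571\right) = \left(208705 + 12152\right) \left(\frac{15}{4} - 390571\right) = 220857 \left(- \frac{1562269}{4}\right) = - \frac{345038044533}{4}$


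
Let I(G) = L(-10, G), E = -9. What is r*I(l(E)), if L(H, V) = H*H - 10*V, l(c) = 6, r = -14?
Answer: -560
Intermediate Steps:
L(H, V) = H² - 10*V
I(G) = 100 - 10*G (I(G) = (-10)² - 10*G = 100 - 10*G)
r*I(l(E)) = -14*(100 - 10*6) = -14*(100 - 60) = -14*40 = -560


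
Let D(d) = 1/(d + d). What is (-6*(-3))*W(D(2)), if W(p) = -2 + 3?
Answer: 18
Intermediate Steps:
D(d) = 1/(2*d)
W(p) = 1
(-6*(-3))*W(D(2)) = -6*(-3)*1 = 18*1 = 18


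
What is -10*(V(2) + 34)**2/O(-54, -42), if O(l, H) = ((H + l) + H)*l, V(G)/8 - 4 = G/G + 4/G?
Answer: -250/23 ≈ -10.870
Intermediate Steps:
V(G) = 40 + 32/G (V(G) = 32 + 8*(G/G + 4/G) = 32 + 8*(1 + 4/G) = 32 + (8 + 32/G) = 40 + 32/G)
O(l, H) = l*(l + 2*H) (O(l, H) = (l + 2*H)*l = l*(l + 2*H))
-10*(V(2) + 34)**2/O(-54, -42) = -10*((40 + 32/2) + 34)**2/((-54*(-54 + 2*(-42)))) = -10*((40 + 32*(1/2)) + 34)**2/((-54*(-54 - 84))) = -10*((40 + 16) + 34)**2/((-54*(-138))) = -10*(56 + 34)**2/7452 = -10*90**2/7452 = -81000/7452 = -10*25/23 = -250/23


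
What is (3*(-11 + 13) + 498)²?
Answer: 254016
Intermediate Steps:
(3*(-11 + 13) + 498)² = (3*2 + 498)² = (6 + 498)² = 504² = 254016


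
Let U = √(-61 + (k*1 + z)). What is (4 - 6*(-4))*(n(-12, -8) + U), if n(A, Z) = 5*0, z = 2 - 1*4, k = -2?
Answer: 28*I*√65 ≈ 225.74*I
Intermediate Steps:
z = -2 (z = 2 - 4 = -2)
n(A, Z) = 0
U = I*√65 (U = √(-61 + (-2*1 - 2)) = √(-61 + (-2 - 2)) = √(-61 - 4) = √(-65) = I*√65 ≈ 8.0623*I)
(4 - 6*(-4))*(n(-12, -8) + U) = (4 - 6*(-4))*(0 + I*√65) = (4 + 24)*(I*√65) = 28*(I*√65) = 28*I*√65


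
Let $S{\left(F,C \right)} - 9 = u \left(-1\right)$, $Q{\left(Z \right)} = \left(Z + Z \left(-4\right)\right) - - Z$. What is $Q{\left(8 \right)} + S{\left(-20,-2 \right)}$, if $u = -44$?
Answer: $37$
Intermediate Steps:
$Q{\left(Z \right)} = - 2 Z$ ($Q{\left(Z \right)} = \left(Z - 4 Z\right) + Z = - 3 Z + Z = - 2 Z$)
$S{\left(F,C \right)} = 53$ ($S{\left(F,C \right)} = 9 - -44 = 9 + 44 = 53$)
$Q{\left(8 \right)} + S{\left(-20,-2 \right)} = \left(-2\right) 8 + 53 = -16 + 53 = 37$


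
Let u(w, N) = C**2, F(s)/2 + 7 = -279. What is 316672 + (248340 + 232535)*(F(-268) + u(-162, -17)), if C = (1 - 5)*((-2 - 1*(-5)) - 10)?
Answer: 102262172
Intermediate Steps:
F(s) = -572 (F(s) = -14 + 2*(-279) = -14 - 558 = -572)
C = 28 (C = -4*((-2 + 5) - 10) = -4*(3 - 10) = -4*(-7) = 28)
u(w, N) = 784 (u(w, N) = 28**2 = 784)
316672 + (248340 + 232535)*(F(-268) + u(-162, -17)) = 316672 + (248340 + 232535)*(-572 + 784) = 316672 + 480875*212 = 316672 + 101945500 = 102262172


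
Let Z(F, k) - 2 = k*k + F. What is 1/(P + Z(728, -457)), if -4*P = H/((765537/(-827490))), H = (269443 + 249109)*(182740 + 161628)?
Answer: 255179/12313981484150361 ≈ 2.0723e-11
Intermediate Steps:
H = 178572715136 (H = 518552*344368 = 178572715136)
Z(F, k) = 2 + F + k**2 (Z(F, k) = 2 + (k*k + F) = 2 + (k**2 + F) = 2 + (F + k**2) = 2 + F + k**2)
P = 12313928003990720/255179 (P = -44643178784/(765537/(-827490)) = -44643178784/(765537*(-1/827490)) = -44643178784/(-255179/275830) = -44643178784*(-275830)/255179 = -1/4*(-49255712015962880/255179) = 12313928003990720/255179 ≈ 4.8256e+10)
1/(P + Z(728, -457)) = 1/(12313928003990720/255179 + (2 + 728 + (-457)**2)) = 1/(12313928003990720/255179 + (2 + 728 + 208849)) = 1/(12313928003990720/255179 + 209579) = 1/(12313981484150361/255179) = 255179/12313981484150361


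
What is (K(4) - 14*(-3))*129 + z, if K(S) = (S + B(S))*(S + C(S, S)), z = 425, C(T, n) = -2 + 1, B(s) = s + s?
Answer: 10487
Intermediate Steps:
B(s) = 2*s
C(T, n) = -1
K(S) = 3*S*(-1 + S) (K(S) = (S + 2*S)*(S - 1) = (3*S)*(-1 + S) = 3*S*(-1 + S))
(K(4) - 14*(-3))*129 + z = (3*4*(-1 + 4) - 14*(-3))*129 + 425 = (3*4*3 - 7*(-6))*129 + 425 = (36 + 42)*129 + 425 = 78*129 + 425 = 10062 + 425 = 10487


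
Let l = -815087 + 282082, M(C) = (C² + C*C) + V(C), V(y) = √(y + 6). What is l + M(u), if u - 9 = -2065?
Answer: 7921267 + 5*I*√82 ≈ 7.9213e+6 + 45.277*I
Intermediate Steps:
u = -2056 (u = 9 - 2065 = -2056)
V(y) = √(6 + y)
M(C) = √(6 + C) + 2*C² (M(C) = (C² + C*C) + √(6 + C) = (C² + C²) + √(6 + C) = 2*C² + √(6 + C) = √(6 + C) + 2*C²)
l = -533005
l + M(u) = -533005 + (√(6 - 2056) + 2*(-2056)²) = -533005 + (√(-2050) + 2*4227136) = -533005 + (5*I*√82 + 8454272) = -533005 + (8454272 + 5*I*√82) = 7921267 + 5*I*√82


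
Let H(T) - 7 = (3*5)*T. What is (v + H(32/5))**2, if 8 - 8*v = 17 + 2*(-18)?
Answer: 724201/64 ≈ 11316.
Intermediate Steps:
H(T) = 7 + 15*T (H(T) = 7 + (3*5)*T = 7 + 15*T)
v = 27/8 (v = 1 - (17 + 2*(-18))/8 = 1 - (17 - 36)/8 = 1 - 1/8*(-19) = 1 + 19/8 = 27/8 ≈ 3.3750)
(v + H(32/5))**2 = (27/8 + (7 + 15*(32/5)))**2 = (27/8 + (7 + 96))**2 = (27/8 + 103)**2 = (851/8)**2 = 724201/64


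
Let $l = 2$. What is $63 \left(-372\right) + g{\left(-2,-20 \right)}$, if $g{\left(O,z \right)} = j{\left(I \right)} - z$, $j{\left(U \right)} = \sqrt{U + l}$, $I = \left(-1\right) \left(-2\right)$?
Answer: $-23414$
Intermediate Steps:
$I = 2$
$j{\left(U \right)} = \sqrt{2 + U}$ ($j{\left(U \right)} = \sqrt{U + 2} = \sqrt{2 + U}$)
$g{\left(O,z \right)} = 2 - z$ ($g{\left(O,z \right)} = \sqrt{2 + 2} - z = \sqrt{4} - z = 2 - z$)
$63 \left(-372\right) + g{\left(-2,-20 \right)} = 63 \left(-372\right) + \left(2 - -20\right) = -23436 + \left(2 + 20\right) = -23436 + 22 = -23414$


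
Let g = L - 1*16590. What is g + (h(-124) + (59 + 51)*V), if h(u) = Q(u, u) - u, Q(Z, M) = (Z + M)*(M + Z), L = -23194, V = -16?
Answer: 20084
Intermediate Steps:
Q(Z, M) = (M + Z)**2 (Q(Z, M) = (M + Z)*(M + Z) = (M + Z)**2)
h(u) = -u + 4*u**2 (h(u) = (u + u)**2 - u = (2*u)**2 - u = 4*u**2 - u = -u + 4*u**2)
g = -39784 (g = -23194 - 1*16590 = -23194 - 16590 = -39784)
g + (h(-124) + (59 + 51)*V) = -39784 + (-124*(-1 + 4*(-124)) + (59 + 51)*(-16)) = -39784 + (-124*(-1 - 496) + 110*(-16)) = -39784 + (-124*(-497) - 1760) = -39784 + (61628 - 1760) = -39784 + 59868 = 20084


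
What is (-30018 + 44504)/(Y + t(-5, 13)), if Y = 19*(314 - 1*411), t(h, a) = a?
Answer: -7243/915 ≈ -7.9158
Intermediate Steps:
Y = -1843 (Y = 19*(314 - 411) = 19*(-97) = -1843)
(-30018 + 44504)/(Y + t(-5, 13)) = (-30018 + 44504)/(-1843 + 13) = 14486/(-1830) = 14486*(-1/1830) = -7243/915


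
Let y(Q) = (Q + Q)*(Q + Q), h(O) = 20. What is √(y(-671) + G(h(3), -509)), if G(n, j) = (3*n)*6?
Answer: 2*√450331 ≈ 1342.1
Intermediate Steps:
G(n, j) = 18*n
y(Q) = 4*Q² (y(Q) = (2*Q)*(2*Q) = 4*Q²)
√(y(-671) + G(h(3), -509)) = √(4*(-671)² + 18*20) = √(4*450241 + 360) = √(1800964 + 360) = √1801324 = 2*√450331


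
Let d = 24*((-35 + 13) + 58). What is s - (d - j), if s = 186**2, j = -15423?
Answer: 18309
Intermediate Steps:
s = 34596
d = 864 (d = 24*(-22 + 58) = 24*36 = 864)
s - (d - j) = 34596 - (864 - 1*(-15423)) = 34596 - (864 + 15423) = 34596 - 1*16287 = 34596 - 16287 = 18309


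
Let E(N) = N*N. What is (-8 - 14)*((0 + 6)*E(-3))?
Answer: -1188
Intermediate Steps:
E(N) = N²
(-8 - 14)*((0 + 6)*E(-3)) = (-8 - 14)*((0 + 6)*(-3)²) = -132*9 = -22*54 = -1188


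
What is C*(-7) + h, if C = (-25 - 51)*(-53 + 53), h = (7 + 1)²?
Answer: 64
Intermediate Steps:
h = 64 (h = 8² = 64)
C = 0 (C = -76*0 = 0)
C*(-7) + h = 0*(-7) + 64 = 0 + 64 = 64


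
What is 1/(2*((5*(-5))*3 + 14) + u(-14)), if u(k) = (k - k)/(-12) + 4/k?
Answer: -7/856 ≈ -0.0081776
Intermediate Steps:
u(k) = 4/k (u(k) = 0*(-1/12) + 4/k = 0 + 4/k = 4/k)
1/(2*((5*(-5))*3 + 14) + u(-14)) = 1/(2*((5*(-5))*3 + 14) + 4/(-14)) = 1/(2*(-25*3 + 14) + 4*(-1/14)) = 1/(2*(-75 + 14) - 2/7) = 1/(2*(-61) - 2/7) = 1/(-122 - 2/7) = 1/(-856/7) = -7/856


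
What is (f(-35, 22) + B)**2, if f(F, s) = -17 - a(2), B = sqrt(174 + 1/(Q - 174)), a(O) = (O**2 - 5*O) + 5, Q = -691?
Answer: (13840 - sqrt(130190285))**2/748225 ≈ 7.8913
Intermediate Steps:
a(O) = 5 + O**2 - 5*O
B = sqrt(130190285)/865 (B = sqrt(174 + 1/(-691 - 174)) = sqrt(174 + 1/(-865)) = sqrt(174 - 1/865) = sqrt(150509/865) = sqrt(130190285)/865 ≈ 13.191)
f(F, s) = -16 (f(F, s) = -17 - (5 + 2**2 - 5*2) = -17 - (5 + 4 - 10) = -17 - 1*(-1) = -17 + 1 = -16)
(f(-35, 22) + B)**2 = (-16 + sqrt(130190285)/865)**2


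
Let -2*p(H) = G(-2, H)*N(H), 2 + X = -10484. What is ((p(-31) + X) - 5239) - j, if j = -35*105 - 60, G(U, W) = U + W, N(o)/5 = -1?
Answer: -24145/2 ≈ -12073.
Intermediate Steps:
X = -10486 (X = -2 - 10484 = -10486)
N(o) = -5 (N(o) = 5*(-1) = -5)
j = -3735 (j = -3675 - 60 = -3735)
p(H) = -5 + 5*H/2 (p(H) = -(-2 + H)*(-5)/2 = -(10 - 5*H)/2 = -5 + 5*H/2)
((p(-31) + X) - 5239) - j = (((-5 + (5/2)*(-31)) - 10486) - 5239) - 1*(-3735) = (((-5 - 155/2) - 10486) - 5239) + 3735 = ((-165/2 - 10486) - 5239) + 3735 = (-21137/2 - 5239) + 3735 = -31615/2 + 3735 = -24145/2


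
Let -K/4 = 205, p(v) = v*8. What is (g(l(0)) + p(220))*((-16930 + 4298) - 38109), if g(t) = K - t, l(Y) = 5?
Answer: -47442835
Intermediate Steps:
p(v) = 8*v
K = -820 (K = -4*205 = -820)
g(t) = -820 - t
(g(l(0)) + p(220))*((-16930 + 4298) - 38109) = ((-820 - 1*5) + 8*220)*((-16930 + 4298) - 38109) = ((-820 - 5) + 1760)*(-12632 - 38109) = (-825 + 1760)*(-50741) = 935*(-50741) = -47442835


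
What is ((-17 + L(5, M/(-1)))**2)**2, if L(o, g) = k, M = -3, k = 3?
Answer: 38416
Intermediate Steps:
L(o, g) = 3
((-17 + L(5, M/(-1)))**2)**2 = ((-17 + 3)**2)**2 = ((-14)**2)**2 = 196**2 = 38416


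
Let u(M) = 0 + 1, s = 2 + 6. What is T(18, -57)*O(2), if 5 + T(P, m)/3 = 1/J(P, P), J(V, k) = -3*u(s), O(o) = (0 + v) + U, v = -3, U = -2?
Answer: 80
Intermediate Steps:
s = 8
u(M) = 1
O(o) = -5 (O(o) = (0 - 3) - 2 = -3 - 2 = -5)
J(V, k) = -3 (J(V, k) = -3*1 = -3)
T(P, m) = -16 (T(P, m) = -15 + 3/(-3) = -15 + 3*(-1/3) = -15 - 1 = -16)
T(18, -57)*O(2) = -16*(-5) = 80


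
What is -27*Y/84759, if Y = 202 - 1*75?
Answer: -1143/28253 ≈ -0.040456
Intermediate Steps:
Y = 127 (Y = 202 - 75 = 127)
-27*Y/84759 = -27*127/84759 = -3429*1/84759 = -1143/28253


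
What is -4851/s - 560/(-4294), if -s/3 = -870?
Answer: -1076033/622630 ≈ -1.7282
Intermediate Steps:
s = 2610 (s = -3*(-870) = 2610)
-4851/s - 560/(-4294) = -4851/2610 - 560/(-4294) = -4851*1/2610 - 560*(-1/4294) = -539/290 + 280/2147 = -1076033/622630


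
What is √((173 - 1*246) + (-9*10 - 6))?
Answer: 13*I ≈ 13.0*I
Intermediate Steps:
√((173 - 1*246) + (-9*10 - 6)) = √((173 - 246) + (-90 - 6)) = √(-73 - 96) = √(-169) = 13*I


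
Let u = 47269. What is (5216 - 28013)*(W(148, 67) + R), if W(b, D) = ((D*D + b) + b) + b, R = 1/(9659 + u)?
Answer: -2133995444175/18976 ≈ -1.1246e+8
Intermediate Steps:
R = 1/56928 (R = 1/(9659 + 47269) = 1/56928 ≈ 1.7566e-5)
W(b, D) = D² + 3*b (W(b, D) = ((D² + b) + b) + b = ((b + D²) + b) + b = (D² + 2*b) + b = D² + 3*b)
(5216 - 28013)*(W(148, 67) + R) = (5216 - 28013)*((67² + 3*148) + 1/56928) = -22797*((4489 + 444) + 1/56928) = -22797*(4933 + 1/56928) = -22797*280825825/56928 = -2133995444175/18976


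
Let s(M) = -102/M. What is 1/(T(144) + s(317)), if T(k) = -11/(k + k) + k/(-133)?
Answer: -12142368/17517403 ≈ -0.69316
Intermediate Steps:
T(k) = -11/(2*k) - k/133 (T(k) = -11*1/(2*k) + k*(-1/133) = -11/(2*k) - k/133)
1/(T(144) + s(317)) = 1/((-11/2/144 - 1/133*144) - 102/317) = 1/((-11/2*1/144 - 144/133) - 102*1/317) = 1/((-11/288 - 144/133) - 102/317) = 1/(-42935/38304 - 102/317) = 1/(-17517403/12142368) = -12142368/17517403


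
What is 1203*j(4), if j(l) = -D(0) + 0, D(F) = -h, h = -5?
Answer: -6015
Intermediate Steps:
D(F) = 5 (D(F) = -1*(-5) = 5)
j(l) = -5 (j(l) = -1*5 + 0 = -5 + 0 = -5)
1203*j(4) = 1203*(-5) = -6015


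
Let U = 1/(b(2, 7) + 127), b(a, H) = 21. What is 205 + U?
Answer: 30341/148 ≈ 205.01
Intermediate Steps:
U = 1/148 (U = 1/(21 + 127) = 1/148 ≈ 0.0067568)
205 + U = 205 + 1/148 = 30341/148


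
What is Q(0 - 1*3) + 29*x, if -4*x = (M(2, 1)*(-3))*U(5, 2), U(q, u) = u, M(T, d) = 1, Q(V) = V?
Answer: 81/2 ≈ 40.500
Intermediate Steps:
x = 3/2 (x = -1*(-3)*2/4 = -(-3)*2/4 = -¼*(-6) = 3/2 ≈ 1.5000)
Q(0 - 1*3) + 29*x = (0 - 1*3) + 29*(3/2) = (0 - 3) + 87/2 = -3 + 87/2 = 81/2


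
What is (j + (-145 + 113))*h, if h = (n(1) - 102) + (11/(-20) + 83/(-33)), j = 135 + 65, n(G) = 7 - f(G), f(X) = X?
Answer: -915362/55 ≈ -16643.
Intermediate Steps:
n(G) = 7 - G
j = 200
h = -65383/660 (h = ((7 - 1*1) - 102) + (11/(-20) + 83/(-33)) = ((7 - 1) - 102) + (11*(-1/20) + 83*(-1/33)) = (6 - 102) + (-11/20 - 83/33) = -96 - 2023/660 = -65383/660 ≈ -99.065)
(j + (-145 + 113))*h = (200 + (-145 + 113))*(-65383/660) = (200 - 32)*(-65383/660) = 168*(-65383/660) = -915362/55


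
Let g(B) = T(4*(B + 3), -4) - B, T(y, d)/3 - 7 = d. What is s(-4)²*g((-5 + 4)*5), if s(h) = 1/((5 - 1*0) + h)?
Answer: 14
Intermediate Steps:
s(h) = 1/(5 + h) (s(h) = 1/((5 + 0) + h) = 1/(5 + h))
T(y, d) = 21 + 3*d
g(B) = 9 - B (g(B) = (21 + 3*(-4)) - B = (21 - 12) - B = 9 - B)
s(-4)²*g((-5 + 4)*5) = (1/(5 - 4))²*(9 - (-5 + 4)*5) = (1/1)²*(9 - (-1)*5) = 1²*(9 - 1*(-5)) = 1*(9 + 5) = 1*14 = 14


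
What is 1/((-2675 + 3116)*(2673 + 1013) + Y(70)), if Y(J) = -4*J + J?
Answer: 1/1625316 ≈ 6.1526e-7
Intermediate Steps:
Y(J) = -3*J
1/((-2675 + 3116)*(2673 + 1013) + Y(70)) = 1/((-2675 + 3116)*(2673 + 1013) - 3*70) = 1/(441*3686 - 210) = 1/(1625526 - 210) = 1/1625316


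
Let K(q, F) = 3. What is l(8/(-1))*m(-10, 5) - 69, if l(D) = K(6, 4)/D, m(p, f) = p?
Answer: -261/4 ≈ -65.250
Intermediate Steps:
l(D) = 3/D
l(8/(-1))*m(-10, 5) - 69 = (3/((8/(-1))))*(-10) - 69 = (3/((8*(-1))))*(-10) - 69 = (3/(-8))*(-10) - 69 = (3*(-1/8))*(-10) - 69 = -3/8*(-10) - 69 = 15/4 - 69 = -261/4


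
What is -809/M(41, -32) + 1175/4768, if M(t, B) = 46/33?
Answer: -63618623/109664 ≈ -580.12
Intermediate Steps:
M(t, B) = 46/33 (M(t, B) = 46*(1/33) = 46/33)
-809/M(41, -32) + 1175/4768 = -809/46/33 + 1175/4768 = -809*33/46 + 1175*(1/4768) = -26697/46 + 1175/4768 = -63618623/109664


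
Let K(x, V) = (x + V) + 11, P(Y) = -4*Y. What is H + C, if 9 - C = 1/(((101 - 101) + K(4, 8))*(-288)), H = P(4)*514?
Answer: -54416159/6624 ≈ -8215.0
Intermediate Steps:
K(x, V) = 11 + V + x (K(x, V) = (V + x) + 11 = 11 + V + x)
H = -8224 (H = -4*4*514 = -16*514 = -8224)
C = 59617/6624 (C = 9 - 1/(((101 - 101) + (11 + 8 + 4))*(-288)) = 9 - 1/((0 + 23)*(-288)) = 9 - 1/(23*(-288)) = 9 - 1/(-6624) = 9 - 1*(-1/6624) = 9 + 1/6624 = 59617/6624 ≈ 9.0002)
H + C = -8224 + 59617/6624 = -54416159/6624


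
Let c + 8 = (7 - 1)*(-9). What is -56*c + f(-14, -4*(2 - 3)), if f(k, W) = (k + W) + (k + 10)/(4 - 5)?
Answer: 3466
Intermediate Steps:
c = -62 (c = -8 + (7 - 1)*(-9) = -8 + 6*(-9) = -8 - 54 = -62)
f(k, W) = -10 + W (f(k, W) = (W + k) + (10 + k)/(-1) = (W + k) + (10 + k)*(-1) = (W + k) + (-10 - k) = -10 + W)
-56*c + f(-14, -4*(2 - 3)) = -56*(-62) + (-10 - 4*(2 - 3)) = 3472 + (-10 - 4*(-1)) = 3472 + (-10 + 4) = 3472 - 6 = 3466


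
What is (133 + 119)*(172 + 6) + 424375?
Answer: 469231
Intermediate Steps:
(133 + 119)*(172 + 6) + 424375 = 252*178 + 424375 = 44856 + 424375 = 469231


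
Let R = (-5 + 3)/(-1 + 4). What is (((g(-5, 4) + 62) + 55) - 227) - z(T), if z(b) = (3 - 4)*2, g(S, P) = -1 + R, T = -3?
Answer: -329/3 ≈ -109.67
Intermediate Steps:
R = -2/3 ≈ -0.66667
g(S, P) = -5/3 (g(S, P) = -1 - 2/3 = -5/3)
z(b) = -2 (z(b) = -1*2 = -2)
(((g(-5, 4) + 62) + 55) - 227) - z(T) = (((-5/3 + 62) + 55) - 227) - 1*(-2) = ((181/3 + 55) - 227) + 2 = (346/3 - 227) + 2 = -335/3 + 2 = -329/3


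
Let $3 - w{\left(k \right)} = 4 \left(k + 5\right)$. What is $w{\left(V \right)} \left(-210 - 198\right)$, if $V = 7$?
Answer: $18360$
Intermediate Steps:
$w{\left(k \right)} = -17 - 4 k$ ($w{\left(k \right)} = 3 - 4 \left(k + 5\right) = 3 - 4 \left(5 + k\right) = 3 - \left(20 + 4 k\right) = -17 - 4 k$)
$w{\left(V \right)} \left(-210 - 198\right) = \left(-17 - 28\right) \left(-210 - 198\right) = \left(-17 - 28\right) \left(-408\right) = \left(-45\right) \left(-408\right) = 18360$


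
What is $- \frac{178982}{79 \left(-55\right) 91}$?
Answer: $\frac{178982}{395395} \approx 0.45267$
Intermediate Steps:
$- \frac{178982}{79 \left(-55\right) 91} = - \frac{178982}{\left(-4345\right) 91} = - \frac{178982}{-395395} = \left(-178982\right) \left(- \frac{1}{395395}\right) = \frac{178982}{395395}$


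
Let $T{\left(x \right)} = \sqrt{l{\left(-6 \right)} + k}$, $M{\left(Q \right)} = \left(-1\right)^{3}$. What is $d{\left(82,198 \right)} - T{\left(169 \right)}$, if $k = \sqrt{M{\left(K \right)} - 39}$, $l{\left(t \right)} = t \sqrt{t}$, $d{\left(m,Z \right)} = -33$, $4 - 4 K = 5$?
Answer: $-33 - \sqrt{2} \sqrt{i \left(\sqrt{10} - 3 \sqrt{6}\right)} \approx -35.046 + 2.046 i$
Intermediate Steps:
$K = - \frac{1}{4}$ ($K = 1 - \frac{5}{4} = - \frac{1}{4} \approx -0.25$)
$M{\left(Q \right)} = -1$
$l{\left(t \right)} = t^{\frac{3}{2}}$
$k = 2 i \sqrt{10}$ ($k = \sqrt{-1 - 39} = \sqrt{-40} = 2 i \sqrt{10} \approx 6.3246 i$)
$T{\left(x \right)} = \sqrt{- 6 i \sqrt{6} + 2 i \sqrt{10}}$ ($T{\left(x \right)} = \sqrt{\left(-6\right)^{\frac{3}{2}} + 2 i \sqrt{10}} = \sqrt{- 6 i \sqrt{6} + 2 i \sqrt{10}}$)
$d{\left(82,198 \right)} - T{\left(169 \right)} = -33 - \sqrt{2} \sqrt{i \left(\sqrt{10} - 3 \sqrt{6}\right)}$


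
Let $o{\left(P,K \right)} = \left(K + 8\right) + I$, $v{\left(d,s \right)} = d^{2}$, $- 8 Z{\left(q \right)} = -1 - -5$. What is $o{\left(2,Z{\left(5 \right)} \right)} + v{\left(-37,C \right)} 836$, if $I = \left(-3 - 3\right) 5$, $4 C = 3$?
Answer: $\frac{2288923}{2} \approx 1.1445 \cdot 10^{6}$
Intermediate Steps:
$C = \frac{3}{4}$ ($C = \frac{1}{4} \cdot 3 = \frac{3}{4} \approx 0.75$)
$Z{\left(q \right)} = - \frac{1}{2}$ ($Z{\left(q \right)} = - \frac{-1 - -5}{8} = - \frac{-1 + 5}{8} = \left(- \frac{1}{8}\right) 4 = - \frac{1}{2}$)
$I = -30$ ($I = \left(-6\right) 5 = -30$)
$o{\left(P,K \right)} = -22 + K$ ($o{\left(P,K \right)} = \left(K + 8\right) - 30 = \left(8 + K\right) - 30 = -22 + K$)
$o{\left(2,Z{\left(5 \right)} \right)} + v{\left(-37,C \right)} 836 = \left(-22 - \frac{1}{2}\right) + \left(-37\right)^{2} \cdot 836 = - \frac{45}{2} + 1369 \cdot 836 = - \frac{45}{2} + 1144484 = \frac{2288923}{2}$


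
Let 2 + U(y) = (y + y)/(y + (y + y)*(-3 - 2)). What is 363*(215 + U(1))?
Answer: 231715/3 ≈ 77238.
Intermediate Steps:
U(y) = -20/9 (U(y) = -2 + (y + y)/(y + (y + y)*(-3 - 2)) = -2 + (2*y)/(y + (2*y)*(-5)) = -2 + (2*y)/(y - 10*y) = -2 + (2*y)/((-9*y)) = -2 + (2*y)*(-1/(9*y)) = -2 - 2/9 = -20/9)
363*(215 + U(1)) = 363*(215 - 20/9) = 363*(1915/9) = 231715/3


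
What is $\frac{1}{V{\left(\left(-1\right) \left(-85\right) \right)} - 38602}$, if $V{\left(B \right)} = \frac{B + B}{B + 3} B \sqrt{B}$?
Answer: $- \frac{74733472}{2880424433019} - \frac{317900 \sqrt{85}}{2880424433019} \approx -2.6963 \cdot 10^{-5}$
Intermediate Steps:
$V{\left(B \right)} = \frac{2 B^{\frac{5}{2}}}{3 + B}$ ($V{\left(B \right)} = \frac{2 B}{3 + B} B^{\frac{3}{2}} = \frac{2 B^{\frac{5}{2}}}{3 + B}$)
$\frac{1}{V{\left(\left(-1\right) \left(-85\right) \right)} - 38602} = \frac{1}{\frac{2 \left(\left(-1\right) \left(-85\right)\right)^{\frac{5}{2}}}{3 - -85} - 38602} = \frac{1}{\frac{2 \cdot 85^{\frac{5}{2}}}{3 + 85} - 38602} = \frac{1}{\frac{2 \cdot 7225 \sqrt{85}}{88} - 38602} = \frac{1}{2 \cdot 7225 \sqrt{85} \cdot \frac{1}{88} - 38602} = \frac{1}{\frac{7225 \sqrt{85}}{44} - 38602} = \frac{1}{-38602 + \frac{7225 \sqrt{85}}{44}}$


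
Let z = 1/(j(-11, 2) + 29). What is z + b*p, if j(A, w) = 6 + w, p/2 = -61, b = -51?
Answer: 230215/37 ≈ 6222.0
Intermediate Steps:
p = -122 (p = 2*(-61) = -122)
z = 1/37 (z = 1/((6 + 2) + 29) = 1/(8 + 29) = 1/37 ≈ 0.027027)
z + b*p = 1/37 - 51*(-122) = 1/37 + 6222 = 230215/37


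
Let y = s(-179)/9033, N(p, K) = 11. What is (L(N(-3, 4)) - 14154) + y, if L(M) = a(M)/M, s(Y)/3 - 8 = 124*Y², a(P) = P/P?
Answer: -425087611/33121 ≈ -12834.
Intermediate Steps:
a(P) = 1
s(Y) = 24 + 372*Y² (s(Y) = 24 + 3*(124*Y²) = 24 + 372*Y²)
y = 3973092/3011 (y = (24 + 372*(-179)²)/9033 = (24 + 372*32041)*(1/9033) = (24 + 11919252)*(1/9033) = 11919276*(1/9033) = 3973092/3011 ≈ 1319.5)
L(M) = 1/M
(L(N(-3, 4)) - 14154) + y = (1/11 - 14154) + 3973092/3011 = -155693/11 + 3973092/3011 = -425087611/33121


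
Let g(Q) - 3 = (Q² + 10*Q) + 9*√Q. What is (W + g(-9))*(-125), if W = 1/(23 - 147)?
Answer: 93125/124 - 3375*I ≈ 751.01 - 3375.0*I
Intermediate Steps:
W = -1/124 (W = 1/(-124) = -1/124 ≈ -0.0080645)
g(Q) = 3 + Q² + 9*√Q + 10*Q (g(Q) = 3 + ((Q² + 10*Q) + 9*√Q) = 3 + (Q² + 9*√Q + 10*Q) = 3 + Q² + 9*√Q + 10*Q)
(W + g(-9))*(-125) = (-1/124 + (3 + (-9)² + 9*√(-9) + 10*(-9)))*(-125) = (-1/124 + (3 + 81 + 9*(3*I) - 90))*(-125) = (-1/124 + (3 + 81 + 27*I - 90))*(-125) = (-1/124 + (-6 + 27*I))*(-125) = (-745/124 + 27*I)*(-125) = 93125/124 - 3375*I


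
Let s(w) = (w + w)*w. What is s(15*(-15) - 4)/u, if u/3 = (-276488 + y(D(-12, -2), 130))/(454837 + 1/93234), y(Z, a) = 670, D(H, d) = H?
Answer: -2223827354998819/38573423118 ≈ -57652.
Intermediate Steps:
u = -77146846236/42406272859 (u = 3*((-276488 + 670)/(454837 + 1/93234)) = 3*(-275818/(454837 + 1/93234)) = 3*(-275818/42406272859/93234) = 3*(-275818*93234/42406272859) = 3*(-25715615412/42406272859) = -77146846236/42406272859 ≈ -1.8192)
s(w) = 2*w**2 (s(w) = (2*w)*w = 2*w**2)
s(15*(-15) - 4)/u = (2*(15*(-15) - 4)**2)/(-77146846236/42406272859) = (2*(-225 - 4)**2)*(-42406272859/77146846236) = (2*(-229)**2)*(-42406272859/77146846236) = (2*52441)*(-42406272859/77146846236) = 104882*(-42406272859/77146846236) = -2223827354998819/38573423118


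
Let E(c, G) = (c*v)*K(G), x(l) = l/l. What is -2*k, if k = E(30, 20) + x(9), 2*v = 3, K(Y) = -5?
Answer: 448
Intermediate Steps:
v = 3/2 (v = (1/2)*3 = 3/2 ≈ 1.5000)
x(l) = 1
E(c, G) = -15*c/2 (E(c, G) = (c*(3/2))*(-5) = (3*c/2)*(-5) = -15*c/2)
k = -224 (k = -15/2*30 + 1 = -225 + 1 = -224)
-2*k = -2*(-224) = 448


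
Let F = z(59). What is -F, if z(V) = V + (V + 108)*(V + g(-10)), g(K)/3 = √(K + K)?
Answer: -9912 - 1002*I*√5 ≈ -9912.0 - 2240.5*I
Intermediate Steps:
g(K) = 3*√2*√K (g(K) = 3*√(K + K) = 3*√(2*K) = 3*(√2*√K) = 3*√2*√K)
z(V) = V + (108 + V)*(V + 6*I*√5) (z(V) = V + (V + 108)*(V + 3*√2*√(-10)) = V + (108 + V)*(V + 3*√2*(I*√10)) = V + (108 + V)*(V + 6*I*√5))
F = 9912 + 1002*I*√5 (F = 59² + 109*59 + 648*I*√5 + 6*I*59*√5 = 3481 + 6431 + 648*I*√5 + 354*I*√5 = 9912 + 1002*I*√5 ≈ 9912.0 + 2240.5*I)
-F = -(9912 + 1002*I*√5) = -9912 - 1002*I*√5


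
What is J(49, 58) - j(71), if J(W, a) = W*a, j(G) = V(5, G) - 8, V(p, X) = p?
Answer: 2845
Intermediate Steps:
j(G) = -3 (j(G) = 5 - 8 = -3)
J(49, 58) - j(71) = 49*58 - 1*(-3) = 2842 + 3 = 2845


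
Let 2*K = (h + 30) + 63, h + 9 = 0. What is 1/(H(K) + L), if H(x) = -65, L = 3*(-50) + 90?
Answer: -1/125 ≈ -0.0080000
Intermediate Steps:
h = -9 (h = -9 + 0 = -9)
L = -60 (L = -150 + 90 = -60)
K = 42 (K = ((-9 + 30) + 63)/2 = (21 + 63)/2 = (½)*84 = 42)
1/(H(K) + L) = 1/(-65 - 60) = 1/(-125) = -1/125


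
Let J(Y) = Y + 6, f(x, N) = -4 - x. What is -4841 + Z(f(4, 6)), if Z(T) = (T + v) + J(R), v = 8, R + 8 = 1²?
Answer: -4842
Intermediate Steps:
R = -7 (R = -8 + 1² = -8 + 1 = -7)
J(Y) = 6 + Y
Z(T) = 7 + T (Z(T) = (T + 8) + (6 - 7) = (8 + T) - 1 = 7 + T)
-4841 + Z(f(4, 6)) = -4841 + (7 + (-4 - 1*4)) = -4841 + (7 + (-4 - 4)) = -4841 + (7 - 8) = -4841 - 1 = -4842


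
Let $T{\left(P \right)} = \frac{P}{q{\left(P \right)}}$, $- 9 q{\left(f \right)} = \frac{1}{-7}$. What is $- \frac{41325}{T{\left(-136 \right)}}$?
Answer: $\frac{13775}{2856} \approx 4.8232$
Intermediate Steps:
$q{\left(f \right)} = \frac{1}{63}$ ($q{\left(f \right)} = - \frac{1}{9 \left(-7\right)} = \left(- \frac{1}{9}\right) \left(- \frac{1}{7}\right) = \frac{1}{63}$)
$T{\left(P \right)} = 63 P$ ($T{\left(P \right)} = P \frac{1}{\frac{1}{63}} = P 63 = 63 P$)
$- \frac{41325}{T{\left(-136 \right)}} = - \frac{41325}{63 \left(-136\right)} = - \frac{41325}{-8568} = \left(-41325\right) \left(- \frac{1}{8568}\right) = \frac{13775}{2856}$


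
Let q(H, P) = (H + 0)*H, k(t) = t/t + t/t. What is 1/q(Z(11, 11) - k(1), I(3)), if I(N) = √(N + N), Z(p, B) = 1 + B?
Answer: 1/100 ≈ 0.010000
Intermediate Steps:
I(N) = √2*√N (I(N) = √(2*N) = √2*√N)
k(t) = 2 (k(t) = 1 + 1 = 2)
q(H, P) = H² (q(H, P) = H*H = H²)
1/q(Z(11, 11) - k(1), I(3)) = 1/(((1 + 11) - 1*2)²) = 1/((12 - 2)²) = 1/(10²) = 1/100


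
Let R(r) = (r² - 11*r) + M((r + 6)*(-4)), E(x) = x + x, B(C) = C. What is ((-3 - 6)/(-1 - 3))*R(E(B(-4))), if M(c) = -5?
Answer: 1323/4 ≈ 330.75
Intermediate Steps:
E(x) = 2*x
R(r) = -5 + r² - 11*r (R(r) = (r² - 11*r) - 5 = -5 + r² - 11*r)
((-3 - 6)/(-1 - 3))*R(E(B(-4))) = ((-3 - 6)/(-1 - 3))*(-5 + (2*(-4))² - 22*(-4)) = (-9/(-4))*(-5 + (-8)² - 11*(-8)) = (-9*(-¼))*(-5 + 64 + 88) = (9/4)*147 = 1323/4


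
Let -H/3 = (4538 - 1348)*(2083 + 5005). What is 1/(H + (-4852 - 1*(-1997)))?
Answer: -1/67835015 ≈ -1.4742e-8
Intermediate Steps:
H = -67832160 (H = -3*(4538 - 1348)*(2083 + 5005) = -9570*7088 = -3*22610720 = -67832160)
1/(H + (-4852 - 1*(-1997))) = 1/(-67832160 + (-4852 - 1*(-1997))) = 1/(-67832160 + (-4852 + 1997)) = 1/(-67832160 - 2855) = 1/(-67835015) = -1/67835015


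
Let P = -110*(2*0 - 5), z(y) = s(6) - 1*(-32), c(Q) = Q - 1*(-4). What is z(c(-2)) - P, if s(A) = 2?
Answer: -516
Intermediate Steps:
c(Q) = 4 + Q (c(Q) = Q + 4 = 4 + Q)
z(y) = 34 (z(y) = 2 - 1*(-32) = 2 + 32 = 34)
P = 550 (P = -110*(0 - 5) = -110*(-5) = 550)
z(c(-2)) - P = 34 - 1*550 = 34 - 550 = -516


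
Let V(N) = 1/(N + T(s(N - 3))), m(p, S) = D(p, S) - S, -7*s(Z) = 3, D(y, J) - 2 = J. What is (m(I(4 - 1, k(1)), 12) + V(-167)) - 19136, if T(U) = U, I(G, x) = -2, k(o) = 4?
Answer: -22425055/1172 ≈ -19134.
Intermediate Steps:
D(y, J) = 2 + J
s(Z) = -3/7 (s(Z) = -⅐*3 = -3/7)
m(p, S) = 2 (m(p, S) = (2 + S) - S = 2)
V(N) = 1/(-3/7 + N) (V(N) = 1/(N - 3/7) = 1/(-3/7 + N))
(m(I(4 - 1, k(1)), 12) + V(-167)) - 19136 = (2 + 7/(-3 + 7*(-167))) - 19136 = (2 + 7/(-3 - 1169)) - 19136 = (2 + 7/(-1172)) - 19136 = (2 + 7*(-1/1172)) - 19136 = (2 - 7/1172) - 19136 = 2337/1172 - 19136 = -22425055/1172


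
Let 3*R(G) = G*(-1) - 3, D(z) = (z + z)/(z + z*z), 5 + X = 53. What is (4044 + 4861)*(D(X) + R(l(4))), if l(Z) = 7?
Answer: -4310020/147 ≈ -29320.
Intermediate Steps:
X = 48 (X = -5 + 53 = 48)
D(z) = 2*z/(z + z²) (D(z) = (2*z)/(z + z²) = 2*z/(z + z²))
R(G) = -1 - G/3 (R(G) = (G*(-1) - 3)/3 = (-G - 3)/3 = (-3 - G)/3 = -1 - G/3)
(4044 + 4861)*(D(X) + R(l(4))) = (4044 + 4861)*(2/(1 + 48) + (-1 - ⅓*7)) = 8905*(2/49 + (-1 - 7/3)) = 8905*(2*(1/49) - 10/3) = 8905*(2/49 - 10/3) = 8905*(-484/147) = -4310020/147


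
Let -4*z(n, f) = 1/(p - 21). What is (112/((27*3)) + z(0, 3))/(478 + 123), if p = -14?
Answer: 15761/6815340 ≈ 0.0023126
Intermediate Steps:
z(n, f) = 1/140 (z(n, f) = -1/(4*(-14 - 21)) = -¼/(-35) = -¼*(-1/35) = 1/140)
(112/((27*3)) + z(0, 3))/(478 + 123) = (112/((27*3)) + 1/140)/(478 + 123) = (112/81 + 1/140)/601 = (112*(1/81) + 1/140)*(1/601) = (112/81 + 1/140)*(1/601) = (15761/11340)*(1/601) = 15761/6815340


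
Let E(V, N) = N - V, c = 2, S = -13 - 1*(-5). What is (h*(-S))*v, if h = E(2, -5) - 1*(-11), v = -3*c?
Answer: -192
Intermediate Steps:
S = -8 (S = -13 + 5 = -8)
v = -6 (v = -3*2 = -6)
h = 4 (h = (-5 - 1*2) - 1*(-11) = (-5 - 2) + 11 = -7 + 11 = 4)
(h*(-S))*v = (4*(-1*(-8)))*(-6) = (4*8)*(-6) = 32*(-6) = -192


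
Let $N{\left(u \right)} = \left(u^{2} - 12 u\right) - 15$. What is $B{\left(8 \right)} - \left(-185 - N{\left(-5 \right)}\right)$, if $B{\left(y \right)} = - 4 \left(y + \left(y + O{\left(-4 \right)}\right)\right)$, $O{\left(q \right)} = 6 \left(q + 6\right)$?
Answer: $143$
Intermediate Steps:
$O{\left(q \right)} = 36 + 6 q$ ($O{\left(q \right)} = 6 \left(6 + q\right) = 36 + 6 q$)
$N{\left(u \right)} = -15 + u^{2} - 12 u$
$B{\left(y \right)} = -48 - 8 y$ ($B{\left(y \right)} = - 4 \left(y + \left(y + \left(36 + 6 \left(-4\right)\right)\right)\right) = - 4 \left(y + \left(y + \left(36 - 24\right)\right)\right) = - 4 \left(y + \left(y + 12\right)\right) = - 4 \left(y + \left(12 + y\right)\right) = - 4 \left(12 + 2 y\right) = -48 - 8 y$)
$B{\left(8 \right)} - \left(-185 - N{\left(-5 \right)}\right) = \left(-48 - 64\right) - \left(-185 - \left(-15 + \left(-5\right)^{2} - -60\right)\right) = \left(-48 - 64\right) - \left(-185 - \left(-15 + 25 + 60\right)\right) = -112 - \left(-185 - 70\right) = -112 - -255 = -112 + 255 = 143$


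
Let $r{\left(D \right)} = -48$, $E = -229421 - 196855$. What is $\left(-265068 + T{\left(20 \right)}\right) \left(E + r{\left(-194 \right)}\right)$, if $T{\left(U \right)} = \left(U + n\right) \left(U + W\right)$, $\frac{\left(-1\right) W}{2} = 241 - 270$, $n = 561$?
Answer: $93684699000$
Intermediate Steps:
$E = -426276$ ($E = -229421 - 196855 = -426276$)
$W = 58$ ($W = - 2 \left(241 - 270\right) = \left(-2\right) \left(-29\right) = 58$)
$T{\left(U \right)} = \left(58 + U\right) \left(561 + U\right)$ ($T{\left(U \right)} = \left(U + 561\right) \left(U + 58\right) = \left(561 + U\right) \left(58 + U\right) = \left(58 + U\right) \left(561 + U\right)$)
$\left(-265068 + T{\left(20 \right)}\right) \left(E + r{\left(-194 \right)}\right) = \left(-265068 + \left(32538 + 20^{2} + 619 \cdot 20\right)\right) \left(-426276 - 48\right) = \left(-265068 + \left(32538 + 400 + 12380\right)\right) \left(-426324\right) = \left(-265068 + 45318\right) \left(-426324\right) = \left(-219750\right) \left(-426324\right) = 93684699000$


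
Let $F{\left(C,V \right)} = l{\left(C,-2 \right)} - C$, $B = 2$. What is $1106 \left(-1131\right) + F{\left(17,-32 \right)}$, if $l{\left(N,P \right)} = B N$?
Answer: $-1250869$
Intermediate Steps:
$l{\left(N,P \right)} = 2 N$
$F{\left(C,V \right)} = C$ ($F{\left(C,V \right)} = 2 C - C = C$)
$1106 \left(-1131\right) + F{\left(17,-32 \right)} = 1106 \left(-1131\right) + 17 = -1250886 + 17 = -1250869$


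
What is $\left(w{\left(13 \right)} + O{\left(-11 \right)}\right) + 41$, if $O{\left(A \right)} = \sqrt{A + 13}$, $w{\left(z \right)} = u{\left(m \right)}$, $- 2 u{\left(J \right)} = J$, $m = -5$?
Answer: $\frac{87}{2} + \sqrt{2} \approx 44.914$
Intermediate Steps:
$u{\left(J \right)} = - \frac{J}{2}$
$w{\left(z \right)} = \frac{5}{2}$ ($w{\left(z \right)} = \left(- \frac{1}{2}\right) \left(-5\right) = \frac{5}{2}$)
$O{\left(A \right)} = \sqrt{13 + A}$
$\left(w{\left(13 \right)} + O{\left(-11 \right)}\right) + 41 = \left(\frac{5}{2} + \sqrt{13 - 11}\right) + 41 = \left(\frac{5}{2} + \sqrt{2}\right) + 41 = \frac{87}{2} + \sqrt{2}$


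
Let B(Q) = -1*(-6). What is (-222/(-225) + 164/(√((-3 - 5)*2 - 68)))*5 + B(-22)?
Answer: 164/15 - 410*I*√21/21 ≈ 10.933 - 89.469*I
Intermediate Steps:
B(Q) = 6
(-222/(-225) + 164/(√((-3 - 5)*2 - 68)))*5 + B(-22) = (-222/(-225) + 164/(√((-3 - 5)*2 - 68)))*5 + 6 = (-222*(-1/225) + 164/(√(-8*2 - 68)))*5 + 6 = (74/75 + 164/(√(-16 - 68)))*5 + 6 = (74/75 + 164/(√(-84)))*5 + 6 = (74/75 + 164/((2*I*√21)))*5 + 6 = (74/75 + 164*(-I*√21/42))*5 + 6 = (74/75 - 82*I*√21/21)*5 + 6 = (74/15 - 410*I*√21/21) + 6 = 164/15 - 410*I*√21/21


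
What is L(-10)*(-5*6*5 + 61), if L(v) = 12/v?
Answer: 534/5 ≈ 106.80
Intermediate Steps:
L(-10)*(-5*6*5 + 61) = (12/(-10))*(-5*6*5 + 61) = (12*(-1/10))*(-30*5 + 61) = -6*(-150 + 61)/5 = -6/5*(-89) = 534/5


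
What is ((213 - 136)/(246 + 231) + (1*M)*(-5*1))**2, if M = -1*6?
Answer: 206985769/227529 ≈ 909.71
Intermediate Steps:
M = -6
((213 - 136)/(246 + 231) + (1*M)*(-5*1))**2 = ((213 - 136)/(246 + 231) + (1*(-6))*(-5*1))**2 = (77/477 - 6*(-5))**2 = (77*(1/477) + 30)**2 = (77/477 + 30)**2 = (14387/477)**2 = 206985769/227529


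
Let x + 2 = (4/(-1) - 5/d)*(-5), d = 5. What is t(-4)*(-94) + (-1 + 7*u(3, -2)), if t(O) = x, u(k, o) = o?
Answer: -2177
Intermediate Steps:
x = 23 (x = -2 + (4/(-1) - 5/5)*(-5) = -2 + (4*(-1) - 5*1/5)*(-5) = -2 + (-4 - 1)*(-5) = -2 - 5*(-5) = -2 + 25 = 23)
t(O) = 23
t(-4)*(-94) + (-1 + 7*u(3, -2)) = 23*(-94) + (-1 + 7*(-2)) = -2162 + (-1 - 14) = -2162 - 15 = -2177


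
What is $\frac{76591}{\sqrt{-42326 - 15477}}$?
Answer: $- \frac{76591 i \sqrt{57803}}{57803} \approx - 318.57 i$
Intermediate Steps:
$\frac{76591}{\sqrt{-42326 - 15477}} = \frac{76591}{\sqrt{-57803}} = \frac{76591}{i \sqrt{57803}} = 76591 \left(- \frac{i \sqrt{57803}}{57803}\right) = - \frac{76591 i \sqrt{57803}}{57803}$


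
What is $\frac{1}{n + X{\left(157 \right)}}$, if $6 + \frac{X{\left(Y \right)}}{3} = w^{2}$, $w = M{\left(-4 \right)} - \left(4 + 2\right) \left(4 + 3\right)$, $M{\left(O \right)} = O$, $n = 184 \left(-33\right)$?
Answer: $\frac{1}{258} \approx 0.003876$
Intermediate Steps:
$n = -6072$
$w = -46$ ($w = -4 - \left(4 + 2\right) \left(4 + 3\right) = -4 - 6 \cdot 7 = -4 - 42 = -46$)
$X{\left(Y \right)} = 6330$ ($X{\left(Y \right)} = -18 + 3 \left(-46\right)^{2} = -18 + 3 \cdot 2116 = -18 + 6348 = 6330$)
$\frac{1}{n + X{\left(157 \right)}} = \frac{1}{-6072 + 6330} = \frac{1}{258}$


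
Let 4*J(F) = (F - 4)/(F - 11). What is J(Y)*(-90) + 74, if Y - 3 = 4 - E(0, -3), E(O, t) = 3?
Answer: 74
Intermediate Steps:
Y = 4 (Y = 3 + (4 - 1*3) = 3 + (4 - 3) = 3 + 1 = 4)
J(F) = (-4 + F)/(4*(-11 + F)) (J(F) = ((F - 4)/(F - 11))/4 = ((-4 + F)/(-11 + F))/4 = (-4 + F)/(4*(-11 + F)))
J(Y)*(-90) + 74 = ((-4 + 4)/(4*(-11 + 4)))*(-90) + 74 = ((¼)*0/(-7))*(-90) + 74 = ((¼)*(-⅐)*0)*(-90) + 74 = 0*(-90) + 74 = 0 + 74 = 74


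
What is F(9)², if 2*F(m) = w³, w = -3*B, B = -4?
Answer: 746496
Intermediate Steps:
w = 12 (w = -3*(-4) = 12)
F(m) = 864 (F(m) = (½)*12³ = (½)*1728 = 864)
F(9)² = 864² = 746496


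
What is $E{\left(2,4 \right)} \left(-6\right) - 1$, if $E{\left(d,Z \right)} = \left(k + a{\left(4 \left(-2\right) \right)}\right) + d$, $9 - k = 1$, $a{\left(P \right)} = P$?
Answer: $-13$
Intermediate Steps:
$k = 8$ ($k = 9 - 1 = 8$)
$E{\left(d,Z \right)} = d$ ($E{\left(d,Z \right)} = \left(8 + 4 \left(-2\right)\right) + d = \left(8 - 8\right) + d = 0 + d = d$)
$E{\left(2,4 \right)} \left(-6\right) - 1 = 2 \left(-6\right) - 1 = -12 - 1 = -13$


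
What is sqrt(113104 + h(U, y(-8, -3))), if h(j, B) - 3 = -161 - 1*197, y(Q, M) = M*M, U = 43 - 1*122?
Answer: 7*sqrt(2301) ≈ 335.78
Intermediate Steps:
U = -79 (U = 43 - 122 = -79)
y(Q, M) = M**2
h(j, B) = -355 (h(j, B) = 3 + (-161 - 1*197) = 3 + (-161 - 197) = 3 - 358 = -355)
sqrt(113104 + h(U, y(-8, -3))) = sqrt(113104 - 355) = sqrt(112749) = 7*sqrt(2301)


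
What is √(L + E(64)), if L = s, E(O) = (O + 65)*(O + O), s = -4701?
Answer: √11811 ≈ 108.68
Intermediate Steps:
E(O) = 2*O*(65 + O) (E(O) = (65 + O)*(2*O) = 2*O*(65 + O))
L = -4701
√(L + E(64)) = √(-4701 + 2*64*(65 + 64)) = √(-4701 + 2*64*129) = √(-4701 + 16512) = √11811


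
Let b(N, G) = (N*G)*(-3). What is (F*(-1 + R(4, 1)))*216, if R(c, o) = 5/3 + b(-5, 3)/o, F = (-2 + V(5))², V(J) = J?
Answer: 88776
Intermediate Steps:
b(N, G) = -3*G*N (b(N, G) = (G*N)*(-3) = -3*G*N)
F = 9 (F = (-2 + 5)² = 3² = 9)
R(c, o) = 5/3 + 45/o (R(c, o) = 5/3 + (-3*3*(-5))/o = 5*(⅓) + 45/o = 5/3 + 45/o)
(F*(-1 + R(4, 1)))*216 = (9*(-1 + (5/3 + 45/1)))*216 = (9*(-1 + (5/3 + 45*1)))*216 = (9*(-1 + (5/3 + 45)))*216 = (9*(-1 + 140/3))*216 = (9*(137/3))*216 = 411*216 = 88776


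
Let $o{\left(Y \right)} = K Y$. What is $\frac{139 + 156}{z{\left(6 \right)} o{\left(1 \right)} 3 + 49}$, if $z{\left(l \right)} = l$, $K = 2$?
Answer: $\frac{59}{17} \approx 3.4706$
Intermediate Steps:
$o{\left(Y \right)} = 2 Y$
$\frac{139 + 156}{z{\left(6 \right)} o{\left(1 \right)} 3 + 49} = \frac{139 + 156}{6 \cdot 2 \cdot 1 \cdot 3 + 49} = \frac{1}{6 \cdot 2 \cdot 3 + 49} \cdot 295 = \frac{1}{12 \cdot 3 + 49} \cdot 295 = \frac{1}{36 + 49} \cdot 295 = \frac{1}{85} \cdot 295 = \frac{59}{17}$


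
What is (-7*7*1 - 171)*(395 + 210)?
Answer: -133100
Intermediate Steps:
(-7*7*1 - 171)*(395 + 210) = (-49*1 - 171)*605 = (-49 - 171)*605 = -220*605 = -133100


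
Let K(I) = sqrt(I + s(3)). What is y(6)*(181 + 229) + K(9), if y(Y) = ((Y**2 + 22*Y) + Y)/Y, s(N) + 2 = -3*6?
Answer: 11890 + I*sqrt(11) ≈ 11890.0 + 3.3166*I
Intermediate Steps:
s(N) = -20 (s(N) = -2 - 3*6 = -2 - 18 = -20)
y(Y) = (Y**2 + 23*Y)/Y
K(I) = sqrt(-20 + I) (K(I) = sqrt(I - 20) = sqrt(-20 + I))
y(6)*(181 + 229) + K(9) = (23 + 6)*(181 + 229) + sqrt(-20 + 9) = 29*410 + sqrt(-11) = 11890 + I*sqrt(11)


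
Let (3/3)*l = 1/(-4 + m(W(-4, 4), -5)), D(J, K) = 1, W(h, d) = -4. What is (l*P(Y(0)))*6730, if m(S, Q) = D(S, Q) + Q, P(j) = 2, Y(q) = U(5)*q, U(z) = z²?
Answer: -3365/2 ≈ -1682.5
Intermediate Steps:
Y(q) = 25*q (Y(q) = 5²*q = 25*q)
m(S, Q) = 1 + Q
l = -⅛ (l = 1/(-4 + (1 - 5)) = 1/(-4 - 4) = 1/(-8) = -⅛ ≈ -0.12500)
(l*P(Y(0)))*6730 = -⅛*2*6730 = -¼*6730 = -3365/2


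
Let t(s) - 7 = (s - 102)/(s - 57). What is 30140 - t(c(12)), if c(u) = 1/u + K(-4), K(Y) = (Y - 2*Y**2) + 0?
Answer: 6719328/223 ≈ 30132.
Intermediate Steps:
K(Y) = Y - 2*Y**2
c(u) = -36 + 1/u (c(u) = 1/u - 4*(1 - 2*(-4)) = 1/u - 4*(1 + 8) = 1/u - 4*9 = 1/u - 36 = -36 + 1/u)
t(s) = 7 + (-102 + s)/(-57 + s) (t(s) = 7 + (s - 102)/(s - 57) = 7 + (-102 + s)/(-57 + s))
30140 - t(c(12)) = 30140 - (-501 + 8*(-36 + 1/12))/(-57 + (-36 + 1/12)) = 30140 - (-501 + 8*(-431/12))/(-57 - 431/12) = 30140 - (-501 - 862/3)/(-1115/12) = 30140 - (-12)*(-2365)/(1115*3) = 30140 - 1*1892/223 = 30140 - 1892/223 = 6719328/223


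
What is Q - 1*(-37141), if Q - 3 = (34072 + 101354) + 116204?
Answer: 288774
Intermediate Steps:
Q = 251633 (Q = 3 + ((34072 + 101354) + 116204) = 3 + (135426 + 116204) = 3 + 251630 = 251633)
Q - 1*(-37141) = 251633 - 1*(-37141) = 251633 + 37141 = 288774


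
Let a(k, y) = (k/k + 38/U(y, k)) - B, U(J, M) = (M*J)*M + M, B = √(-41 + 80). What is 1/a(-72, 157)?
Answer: -165581851716/6291801114767 - 165574120464*√39/6291801114767 ≈ -0.19066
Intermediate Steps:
B = √39 ≈ 6.2450
U(J, M) = M + J*M² (U(J, M) = (J*M)*M + M = J*M² + M = M + J*M²)
a(k, y) = 1 - √39 + 38/(k*(1 + k*y)) (a(k, y) = (k/k + 38/((k*(1 + y*k)))) - √39 = (1 + 38/((k*(1 + k*y)))) - √39 = (1 + 38*(1/(k*(1 + k*y)))) - √39 = (1 + 38/(k*(1 + k*y))) - √39 = 1 - √39 + 38/(k*(1 + k*y)))
1/a(-72, 157) = 1/((38 - 72*(1 - √39)*(1 - 72*157))/((-72)*(1 - 72*157))) = 1/(-(38 - 72*(1 - √39)*(1 - 11304))/(72*(1 - 11304))) = 1/(-1/72*(38 - 72*(1 - √39)*(-11303))/(-11303)) = 1/(-1/72*(-1/11303)*(38 + (813816 - 813816*√39))) = 1/(-1/72*(-1/11303)*(813854 - 813816*√39)) = 1/(406927/406908 - √39)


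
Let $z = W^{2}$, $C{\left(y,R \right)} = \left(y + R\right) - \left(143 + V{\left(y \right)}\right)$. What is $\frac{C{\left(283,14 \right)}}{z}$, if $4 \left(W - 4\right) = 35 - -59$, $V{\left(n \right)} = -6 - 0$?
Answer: $\frac{128}{605} \approx 0.21157$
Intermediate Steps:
$V{\left(n \right)} = -6$ ($V{\left(n \right)} = -6 + 0 = -6$)
$W = \frac{55}{2}$ ($W = 4 + \frac{35 - -59}{4} = 4 + \frac{35 + 59}{4} = 4 + \frac{1}{4} \cdot 94 = 4 + \frac{47}{2} = \frac{55}{2} \approx 27.5$)
$C{\left(y,R \right)} = -137 + R + y$ ($C{\left(y,R \right)} = \left(y + R\right) - 137 = \left(R + y\right) + \left(-143 + 6\right) = \left(R + y\right) - 137 = -137 + R + y$)
$z = \frac{3025}{4}$ ($z = \left(\frac{55}{2}\right)^{2} = \frac{3025}{4} \approx 756.25$)
$\frac{C{\left(283,14 \right)}}{z} = \frac{-137 + 14 + 283}{\frac{3025}{4}} = 160 \cdot \frac{4}{3025} = \frac{128}{605}$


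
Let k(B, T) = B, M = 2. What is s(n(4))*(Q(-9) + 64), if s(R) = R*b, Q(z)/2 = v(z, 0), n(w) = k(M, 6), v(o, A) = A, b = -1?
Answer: -128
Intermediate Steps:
n(w) = 2
Q(z) = 0 (Q(z) = 2*0 = 0)
s(R) = -R (s(R) = R*(-1) = -R)
s(n(4))*(Q(-9) + 64) = (-1*2)*(0 + 64) = -2*64 = -128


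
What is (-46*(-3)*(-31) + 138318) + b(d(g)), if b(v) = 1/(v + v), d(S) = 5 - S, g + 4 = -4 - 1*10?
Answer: 6165841/46 ≈ 1.3404e+5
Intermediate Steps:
g = -18 (g = -4 + (-4 - 1*10) = -4 + (-4 - 10) = -4 - 14 = -18)
b(v) = 1/(2*v)
(-46*(-3)*(-31) + 138318) + b(d(g)) = (-46*(-3)*(-31) + 138318) + 1/(2*(5 - 1*(-18))) = (138*(-31) + 138318) + 1/(2*(5 + 18)) = (-4278 + 138318) + (½)/23 = 134040 + (½)*(1/23) = 134040 + 1/46 = 6165841/46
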